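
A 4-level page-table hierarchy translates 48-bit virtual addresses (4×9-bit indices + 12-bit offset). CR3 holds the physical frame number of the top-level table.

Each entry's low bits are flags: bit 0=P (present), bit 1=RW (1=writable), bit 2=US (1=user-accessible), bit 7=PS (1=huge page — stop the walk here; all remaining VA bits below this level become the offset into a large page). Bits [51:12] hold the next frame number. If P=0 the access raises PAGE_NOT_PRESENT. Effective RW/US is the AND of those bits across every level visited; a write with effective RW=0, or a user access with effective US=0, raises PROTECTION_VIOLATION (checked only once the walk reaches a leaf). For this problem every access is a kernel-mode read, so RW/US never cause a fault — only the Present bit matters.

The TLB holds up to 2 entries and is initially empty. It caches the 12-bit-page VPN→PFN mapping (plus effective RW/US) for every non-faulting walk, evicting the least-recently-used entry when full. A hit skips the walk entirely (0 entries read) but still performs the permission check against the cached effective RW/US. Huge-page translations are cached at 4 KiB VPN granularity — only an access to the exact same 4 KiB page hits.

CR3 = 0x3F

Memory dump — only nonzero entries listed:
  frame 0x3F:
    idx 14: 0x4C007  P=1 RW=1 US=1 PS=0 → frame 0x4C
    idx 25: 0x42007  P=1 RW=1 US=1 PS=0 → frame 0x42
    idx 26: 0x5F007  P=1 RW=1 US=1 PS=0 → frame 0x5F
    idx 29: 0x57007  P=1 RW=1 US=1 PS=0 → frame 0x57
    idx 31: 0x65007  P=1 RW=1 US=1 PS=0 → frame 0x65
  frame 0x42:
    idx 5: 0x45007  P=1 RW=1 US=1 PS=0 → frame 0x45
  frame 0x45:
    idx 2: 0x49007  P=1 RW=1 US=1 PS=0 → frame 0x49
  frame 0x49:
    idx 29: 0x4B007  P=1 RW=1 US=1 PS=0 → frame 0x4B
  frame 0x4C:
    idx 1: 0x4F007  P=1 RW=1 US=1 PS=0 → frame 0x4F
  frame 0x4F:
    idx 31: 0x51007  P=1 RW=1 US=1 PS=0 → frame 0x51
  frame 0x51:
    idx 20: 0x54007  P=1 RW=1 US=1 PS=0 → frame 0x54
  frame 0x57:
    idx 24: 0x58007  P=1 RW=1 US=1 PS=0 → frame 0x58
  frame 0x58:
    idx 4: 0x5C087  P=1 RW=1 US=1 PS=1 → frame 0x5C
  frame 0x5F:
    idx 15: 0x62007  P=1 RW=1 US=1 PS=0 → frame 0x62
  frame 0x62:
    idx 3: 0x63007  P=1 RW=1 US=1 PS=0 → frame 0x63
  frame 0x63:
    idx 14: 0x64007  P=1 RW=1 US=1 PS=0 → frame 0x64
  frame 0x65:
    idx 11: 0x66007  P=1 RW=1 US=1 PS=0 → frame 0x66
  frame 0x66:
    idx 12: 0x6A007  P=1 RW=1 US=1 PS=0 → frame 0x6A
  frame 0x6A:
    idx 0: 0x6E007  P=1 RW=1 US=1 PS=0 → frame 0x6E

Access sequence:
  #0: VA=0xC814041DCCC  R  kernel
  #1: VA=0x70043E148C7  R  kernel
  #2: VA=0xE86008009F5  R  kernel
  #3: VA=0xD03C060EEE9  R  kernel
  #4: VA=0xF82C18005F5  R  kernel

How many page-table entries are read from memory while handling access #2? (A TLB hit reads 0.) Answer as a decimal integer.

Walk each access:
#0 VA=0xC814041DCCC (r,kernel):
  lvl0: tbl 0x3F, slot 25 ⇒ 0x42007 (P1/RW1/US1/PS0)
  lvl1: tbl 0x42, slot 5 ⇒ 0x45007 (P1/RW1/US1/PS0)
  lvl2: tbl 0x45, slot 2 ⇒ 0x49007 (P1/RW1/US1/PS0)
  lvl3: tbl 0x49, slot 29 ⇒ 0x4B007 (P1/RW1/US1/PS0)
  ⇒ phys 0x4BCCC  [4 reads]
#1 VA=0x70043E148C7 (r,kernel):
  lvl0: tbl 0x3F, slot 14 ⇒ 0x4C007 (P1/RW1/US1/PS0)
  lvl1: tbl 0x4C, slot 1 ⇒ 0x4F007 (P1/RW1/US1/PS0)
  lvl2: tbl 0x4F, slot 31 ⇒ 0x51007 (P1/RW1/US1/PS0)
  lvl3: tbl 0x51, slot 20 ⇒ 0x54007 (P1/RW1/US1/PS0)
  ⇒ phys 0x548C7  [4 reads]
#2 VA=0xE86008009F5 (r,kernel):
  lvl0: tbl 0x3F, slot 29 ⇒ 0x57007 (P1/RW1/US1/PS0)
  lvl1: tbl 0x57, slot 24 ⇒ 0x58007 (P1/RW1/US1/PS0)
  lvl2: tbl 0x58, slot 4 ⇒ 0x5C087 (P1/RW1/US1/PS1)
  ⇒ phys 0x5C9F5 (huge @L2)  [3 reads]
#3 VA=0xD03C060EEE9 (r,kernel):
  lvl0: tbl 0x3F, slot 26 ⇒ 0x5F007 (P1/RW1/US1/PS0)
  lvl1: tbl 0x5F, slot 15 ⇒ 0x62007 (P1/RW1/US1/PS0)
  lvl2: tbl 0x62, slot 3 ⇒ 0x63007 (P1/RW1/US1/PS0)
  lvl3: tbl 0x63, slot 14 ⇒ 0x64007 (P1/RW1/US1/PS0)
  ⇒ phys 0x64EE9  [4 reads]
#4 VA=0xF82C18005F5 (r,kernel):
  lvl0: tbl 0x3F, slot 31 ⇒ 0x65007 (P1/RW1/US1/PS0)
  lvl1: tbl 0x65, slot 11 ⇒ 0x66007 (P1/RW1/US1/PS0)
  lvl2: tbl 0x66, slot 12 ⇒ 0x6A007 (P1/RW1/US1/PS0)
  lvl3: tbl 0x6A, slot 0 ⇒ 0x6E007 (P1/RW1/US1/PS0)
  ⇒ phys 0x6E5F5  [4 reads]

Entries read for #2: 3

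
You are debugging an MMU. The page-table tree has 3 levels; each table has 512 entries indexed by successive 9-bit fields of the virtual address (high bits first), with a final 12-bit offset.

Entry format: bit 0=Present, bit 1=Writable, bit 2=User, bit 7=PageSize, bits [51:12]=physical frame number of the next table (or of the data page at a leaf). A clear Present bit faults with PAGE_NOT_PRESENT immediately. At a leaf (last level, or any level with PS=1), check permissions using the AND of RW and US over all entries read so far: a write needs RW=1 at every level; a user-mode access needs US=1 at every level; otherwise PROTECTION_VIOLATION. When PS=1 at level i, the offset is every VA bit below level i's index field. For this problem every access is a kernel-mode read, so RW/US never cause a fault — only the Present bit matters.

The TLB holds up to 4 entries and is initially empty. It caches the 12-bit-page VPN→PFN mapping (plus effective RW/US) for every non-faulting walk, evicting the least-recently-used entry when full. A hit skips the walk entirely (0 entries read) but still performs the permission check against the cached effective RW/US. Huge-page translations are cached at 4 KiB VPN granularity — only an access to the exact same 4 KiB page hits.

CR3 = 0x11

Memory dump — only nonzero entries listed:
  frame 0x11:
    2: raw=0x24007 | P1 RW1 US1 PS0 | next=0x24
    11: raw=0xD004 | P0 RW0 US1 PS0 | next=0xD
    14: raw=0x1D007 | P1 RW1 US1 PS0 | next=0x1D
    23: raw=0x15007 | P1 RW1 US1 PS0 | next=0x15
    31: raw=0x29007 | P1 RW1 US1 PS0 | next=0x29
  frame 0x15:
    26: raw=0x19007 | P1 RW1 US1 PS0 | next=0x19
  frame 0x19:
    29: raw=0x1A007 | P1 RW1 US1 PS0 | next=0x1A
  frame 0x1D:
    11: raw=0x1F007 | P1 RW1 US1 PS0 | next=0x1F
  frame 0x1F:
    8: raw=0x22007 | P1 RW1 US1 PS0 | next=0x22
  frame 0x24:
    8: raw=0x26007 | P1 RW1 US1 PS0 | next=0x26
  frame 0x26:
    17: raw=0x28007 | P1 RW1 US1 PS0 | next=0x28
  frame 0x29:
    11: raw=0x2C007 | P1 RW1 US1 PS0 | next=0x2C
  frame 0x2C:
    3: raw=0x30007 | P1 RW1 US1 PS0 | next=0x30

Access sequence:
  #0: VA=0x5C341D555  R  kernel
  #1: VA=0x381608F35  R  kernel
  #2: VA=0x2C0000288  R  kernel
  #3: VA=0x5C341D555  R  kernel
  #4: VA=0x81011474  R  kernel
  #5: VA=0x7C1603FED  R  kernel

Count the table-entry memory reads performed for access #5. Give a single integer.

Per-access translation:
#0 VA=0x5C341D555 (r,kernel):
  L0: frame=0x11 idx=23 entry=0x15007 [P=1 RW=1 US=1 PS=0]
  L1: frame=0x15 idx=26 entry=0x19007 [P=1 RW=1 US=1 PS=0]
  L2: frame=0x19 idx=29 entry=0x1A007 [P=1 RW=1 US=1 PS=0]
  ⇒ phys 0x1A555  [3 reads]
#1 VA=0x381608F35 (r,kernel):
  L0: frame=0x11 idx=14 entry=0x1D007 [P=1 RW=1 US=1 PS=0]
  L1: frame=0x1D idx=11 entry=0x1F007 [P=1 RW=1 US=1 PS=0]
  L2: frame=0x1F idx=8 entry=0x22007 [P=1 RW=1 US=1 PS=0]
  ⇒ phys 0x22F35  [3 reads]
#2 VA=0x2C0000288 (r,kernel):
  L0: frame=0x11 idx=11 entry=0xD004 [P=0 RW=0 US=1 PS=0]
  ✗ PAGE_NOT_PRESENT  [1 reads]
#3 VA=0x5C341D555 (r,kernel):
  TLB hit vpn=0x5C341D → PA=0x1A555
#4 VA=0x81011474 (r,kernel):
  L0: frame=0x11 idx=2 entry=0x24007 [P=1 RW=1 US=1 PS=0]
  L1: frame=0x24 idx=8 entry=0x26007 [P=1 RW=1 US=1 PS=0]
  L2: frame=0x26 idx=17 entry=0x28007 [P=1 RW=1 US=1 PS=0]
  ⇒ phys 0x28474  [3 reads]
#5 VA=0x7C1603FED (r,kernel):
  L0: frame=0x11 idx=31 entry=0x29007 [P=1 RW=1 US=1 PS=0]
  L1: frame=0x29 idx=11 entry=0x2C007 [P=1 RW=1 US=1 PS=0]
  L2: frame=0x2C idx=3 entry=0x30007 [P=1 RW=1 US=1 PS=0]
  ⇒ phys 0x30FED  [3 reads]

Entries read for #5: 3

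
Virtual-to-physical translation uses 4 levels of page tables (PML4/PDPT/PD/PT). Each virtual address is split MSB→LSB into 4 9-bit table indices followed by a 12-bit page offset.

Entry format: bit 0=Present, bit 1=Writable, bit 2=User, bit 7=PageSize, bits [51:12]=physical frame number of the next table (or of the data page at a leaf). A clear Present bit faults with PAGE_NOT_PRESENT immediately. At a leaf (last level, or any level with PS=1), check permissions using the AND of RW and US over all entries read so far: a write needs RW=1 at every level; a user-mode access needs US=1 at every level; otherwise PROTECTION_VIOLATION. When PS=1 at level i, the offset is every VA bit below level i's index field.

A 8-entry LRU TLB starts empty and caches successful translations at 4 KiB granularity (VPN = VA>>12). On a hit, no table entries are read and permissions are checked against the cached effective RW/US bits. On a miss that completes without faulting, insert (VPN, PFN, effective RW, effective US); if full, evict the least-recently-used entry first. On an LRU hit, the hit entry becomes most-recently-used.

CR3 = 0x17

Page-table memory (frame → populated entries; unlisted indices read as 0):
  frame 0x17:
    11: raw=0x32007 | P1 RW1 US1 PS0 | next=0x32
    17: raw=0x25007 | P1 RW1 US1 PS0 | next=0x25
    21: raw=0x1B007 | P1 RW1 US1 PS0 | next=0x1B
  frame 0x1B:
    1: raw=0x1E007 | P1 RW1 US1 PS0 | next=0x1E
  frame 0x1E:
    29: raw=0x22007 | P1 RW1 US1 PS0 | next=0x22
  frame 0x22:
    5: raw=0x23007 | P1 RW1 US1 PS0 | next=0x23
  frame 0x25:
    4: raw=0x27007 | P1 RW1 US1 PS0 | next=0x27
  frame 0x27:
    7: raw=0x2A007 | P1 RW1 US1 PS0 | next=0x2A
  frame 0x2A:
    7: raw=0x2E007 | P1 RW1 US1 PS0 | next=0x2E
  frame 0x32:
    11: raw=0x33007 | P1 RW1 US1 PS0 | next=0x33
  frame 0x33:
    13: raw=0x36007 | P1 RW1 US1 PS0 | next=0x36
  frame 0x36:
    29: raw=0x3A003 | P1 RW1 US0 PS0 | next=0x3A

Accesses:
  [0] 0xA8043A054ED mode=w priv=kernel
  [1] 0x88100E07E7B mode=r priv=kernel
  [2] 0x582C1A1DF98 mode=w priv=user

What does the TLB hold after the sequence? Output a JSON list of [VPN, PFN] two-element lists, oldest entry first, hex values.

Trace:
#0 VA=0xA8043A054ED (w,kernel):
  L0 @0x17[21] → 0x1B007  P=1,RW=1,US=1,PS=0
  L1 @0x1B[1] → 0x1E007  P=1,RW=1,US=1,PS=0
  L2 @0x1E[29] → 0x22007  P=1,RW=1,US=1,PS=0
  L3 @0x22[5] → 0x23007  P=1,RW=1,US=1,PS=0
  ⇒ phys 0x234ED  [4 reads]
#1 VA=0x88100E07E7B (r,kernel):
  L0 @0x17[17] → 0x25007  P=1,RW=1,US=1,PS=0
  L1 @0x25[4] → 0x27007  P=1,RW=1,US=1,PS=0
  L2 @0x27[7] → 0x2A007  P=1,RW=1,US=1,PS=0
  L3 @0x2A[7] → 0x2E007  P=1,RW=1,US=1,PS=0
  ⇒ phys 0x2EE7B  [4 reads]
#2 VA=0x582C1A1DF98 (w,user):
  L0 @0x17[11] → 0x32007  P=1,RW=1,US=1,PS=0
  L1 @0x32[11] → 0x33007  P=1,RW=1,US=1,PS=0
  L2 @0x33[13] → 0x36007  P=1,RW=1,US=1,PS=0
  L3 @0x36[29] → 0x3A003  P=1,RW=1,US=0,PS=0
  → PROTECTION_VIOLATION  (4 entries read)

TLB: [["0xA8043A05", "0x23"], ["0x88100E07", "0x2E"]]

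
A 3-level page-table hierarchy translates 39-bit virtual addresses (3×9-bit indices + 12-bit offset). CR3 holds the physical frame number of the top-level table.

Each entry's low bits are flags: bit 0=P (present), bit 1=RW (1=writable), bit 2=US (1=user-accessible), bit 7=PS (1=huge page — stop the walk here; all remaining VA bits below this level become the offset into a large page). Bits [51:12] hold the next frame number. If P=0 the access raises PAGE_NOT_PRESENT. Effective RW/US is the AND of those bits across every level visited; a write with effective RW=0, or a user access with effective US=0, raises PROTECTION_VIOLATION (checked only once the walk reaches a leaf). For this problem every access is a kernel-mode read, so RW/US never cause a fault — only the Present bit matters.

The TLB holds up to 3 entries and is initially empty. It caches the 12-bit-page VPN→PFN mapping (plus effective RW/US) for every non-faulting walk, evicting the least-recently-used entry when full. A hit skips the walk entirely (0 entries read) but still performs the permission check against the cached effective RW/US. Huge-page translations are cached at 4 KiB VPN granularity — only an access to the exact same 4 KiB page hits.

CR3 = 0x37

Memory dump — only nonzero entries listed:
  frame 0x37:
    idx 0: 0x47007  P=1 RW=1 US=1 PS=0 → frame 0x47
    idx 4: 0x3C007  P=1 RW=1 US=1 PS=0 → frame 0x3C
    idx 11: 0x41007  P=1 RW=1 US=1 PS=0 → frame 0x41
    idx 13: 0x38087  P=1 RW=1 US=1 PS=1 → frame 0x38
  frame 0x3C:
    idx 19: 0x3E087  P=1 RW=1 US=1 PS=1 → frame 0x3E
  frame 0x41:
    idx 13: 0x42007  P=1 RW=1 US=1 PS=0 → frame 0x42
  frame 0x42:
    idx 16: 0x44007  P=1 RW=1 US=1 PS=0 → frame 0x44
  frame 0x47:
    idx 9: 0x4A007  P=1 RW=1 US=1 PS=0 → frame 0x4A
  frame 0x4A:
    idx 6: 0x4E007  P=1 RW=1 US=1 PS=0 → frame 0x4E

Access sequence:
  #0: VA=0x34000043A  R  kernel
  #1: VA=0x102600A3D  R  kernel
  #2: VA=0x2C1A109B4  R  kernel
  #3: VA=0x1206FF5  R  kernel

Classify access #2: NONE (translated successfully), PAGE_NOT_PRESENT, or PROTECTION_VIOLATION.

Per-access translation:
#0 VA=0x34000043A (r,kernel):
  lvl0: tbl 0x37, slot 13 ⇒ 0x38087 (P1/RW1/US1/PS1)
  ✓ 0x3843A (huge @L0)  — 1 lookups
#1 VA=0x102600A3D (r,kernel):
  lvl0: tbl 0x37, slot 4 ⇒ 0x3C007 (P1/RW1/US1/PS0)
  lvl1: tbl 0x3C, slot 19 ⇒ 0x3E087 (P1/RW1/US1/PS1)
  ✓ 0x3EA3D (huge @L1)  — 2 lookups
#2 VA=0x2C1A109B4 (r,kernel):
  lvl0: tbl 0x37, slot 11 ⇒ 0x41007 (P1/RW1/US1/PS0)
  lvl1: tbl 0x41, slot 13 ⇒ 0x42007 (P1/RW1/US1/PS0)
  lvl2: tbl 0x42, slot 16 ⇒ 0x44007 (P1/RW1/US1/PS0)
  ✓ 0x449B4  — 3 lookups
#3 VA=0x1206FF5 (r,kernel):
  lvl0: tbl 0x37, slot 0 ⇒ 0x47007 (P1/RW1/US1/PS0)
  lvl1: tbl 0x47, slot 9 ⇒ 0x4A007 (P1/RW1/US1/PS0)
  lvl2: tbl 0x4A, slot 6 ⇒ 0x4E007 (P1/RW1/US1/PS0)
  ✓ 0x4EFF5  — 3 lookups

Access #2 fault: NONE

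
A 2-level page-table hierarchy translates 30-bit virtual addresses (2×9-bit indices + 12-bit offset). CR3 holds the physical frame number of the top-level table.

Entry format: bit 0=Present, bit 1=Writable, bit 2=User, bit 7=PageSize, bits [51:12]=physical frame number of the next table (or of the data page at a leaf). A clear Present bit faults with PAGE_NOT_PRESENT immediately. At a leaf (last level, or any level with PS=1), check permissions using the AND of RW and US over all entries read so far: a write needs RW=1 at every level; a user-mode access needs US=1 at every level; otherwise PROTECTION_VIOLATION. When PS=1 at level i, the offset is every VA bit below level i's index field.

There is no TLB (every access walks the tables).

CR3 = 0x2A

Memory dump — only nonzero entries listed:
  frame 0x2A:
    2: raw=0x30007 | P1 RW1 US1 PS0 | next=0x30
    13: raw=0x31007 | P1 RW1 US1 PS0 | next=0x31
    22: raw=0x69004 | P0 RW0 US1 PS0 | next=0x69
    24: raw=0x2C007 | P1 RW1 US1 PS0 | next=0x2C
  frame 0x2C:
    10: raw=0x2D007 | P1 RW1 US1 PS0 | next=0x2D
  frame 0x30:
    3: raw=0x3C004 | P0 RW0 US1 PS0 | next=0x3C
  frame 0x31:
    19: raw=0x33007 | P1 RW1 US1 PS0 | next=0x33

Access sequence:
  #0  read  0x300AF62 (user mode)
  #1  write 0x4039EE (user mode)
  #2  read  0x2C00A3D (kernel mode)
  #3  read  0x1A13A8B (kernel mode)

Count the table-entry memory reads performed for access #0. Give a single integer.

Trace:
#0 VA=0x300AF62 (r,user):
  lvl0: tbl 0x2A, slot 24 ⇒ 0x2C007 (P1/RW1/US1/PS0)
  lvl1: tbl 0x2C, slot 10 ⇒ 0x2D007 (P1/RW1/US1/PS0)
  → PA=0x2DF62  (2 entries read)
#1 VA=0x4039EE (w,user):
  lvl0: tbl 0x2A, slot 2 ⇒ 0x30007 (P1/RW1/US1/PS0)
  lvl1: tbl 0x30, slot 3 ⇒ 0x3C004 (P0/RW0/US1/PS0)
  ⇒ fault: PAGE_NOT_PRESENT  — 2 lookups
#2 VA=0x2C00A3D (r,kernel):
  lvl0: tbl 0x2A, slot 22 ⇒ 0x69004 (P0/RW0/US1/PS0)
  ⇒ fault: PAGE_NOT_PRESENT  — 1 lookups
#3 VA=0x1A13A8B (r,kernel):
  lvl0: tbl 0x2A, slot 13 ⇒ 0x31007 (P1/RW1/US1/PS0)
  lvl1: tbl 0x31, slot 19 ⇒ 0x33007 (P1/RW1/US1/PS0)
  → PA=0x33A8B  (2 entries read)

Entries read for #0: 2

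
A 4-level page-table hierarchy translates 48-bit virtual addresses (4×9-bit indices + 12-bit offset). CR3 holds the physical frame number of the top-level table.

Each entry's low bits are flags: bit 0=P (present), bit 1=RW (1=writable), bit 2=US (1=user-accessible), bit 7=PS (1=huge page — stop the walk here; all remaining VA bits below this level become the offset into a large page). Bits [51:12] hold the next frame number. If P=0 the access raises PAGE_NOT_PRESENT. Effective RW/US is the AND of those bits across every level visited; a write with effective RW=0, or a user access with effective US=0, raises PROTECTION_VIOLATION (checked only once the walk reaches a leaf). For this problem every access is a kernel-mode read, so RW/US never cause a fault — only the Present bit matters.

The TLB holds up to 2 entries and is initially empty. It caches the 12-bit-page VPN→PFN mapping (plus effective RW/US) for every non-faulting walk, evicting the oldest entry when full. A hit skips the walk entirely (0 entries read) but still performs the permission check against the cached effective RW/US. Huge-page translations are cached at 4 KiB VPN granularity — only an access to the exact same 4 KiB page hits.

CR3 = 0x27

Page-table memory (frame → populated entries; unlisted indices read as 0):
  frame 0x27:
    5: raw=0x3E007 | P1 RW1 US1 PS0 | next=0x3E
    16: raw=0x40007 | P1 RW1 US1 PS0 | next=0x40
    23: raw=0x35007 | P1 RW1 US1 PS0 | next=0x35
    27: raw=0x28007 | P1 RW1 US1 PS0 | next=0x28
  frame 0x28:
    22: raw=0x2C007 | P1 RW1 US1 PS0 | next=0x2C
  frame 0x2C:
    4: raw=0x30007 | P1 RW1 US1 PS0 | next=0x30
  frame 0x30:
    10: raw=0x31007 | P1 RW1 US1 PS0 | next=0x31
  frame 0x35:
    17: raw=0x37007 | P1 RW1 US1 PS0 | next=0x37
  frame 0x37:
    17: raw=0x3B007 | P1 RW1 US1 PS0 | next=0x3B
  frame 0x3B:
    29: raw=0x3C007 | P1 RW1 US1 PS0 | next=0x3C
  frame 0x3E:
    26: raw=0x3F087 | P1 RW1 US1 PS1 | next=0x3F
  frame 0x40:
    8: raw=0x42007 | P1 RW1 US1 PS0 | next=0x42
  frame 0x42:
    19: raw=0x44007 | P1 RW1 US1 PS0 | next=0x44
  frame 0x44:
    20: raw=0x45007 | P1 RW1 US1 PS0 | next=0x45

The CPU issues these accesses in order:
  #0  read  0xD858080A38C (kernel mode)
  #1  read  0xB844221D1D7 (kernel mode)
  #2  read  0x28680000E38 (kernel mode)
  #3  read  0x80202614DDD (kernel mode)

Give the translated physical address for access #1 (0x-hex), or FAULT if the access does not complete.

Trace:
#0 VA=0xD858080A38C (r,kernel):
  lvl0: tbl 0x27, slot 27 ⇒ 0x28007 (P1/RW1/US1/PS0)
  lvl1: tbl 0x28, slot 22 ⇒ 0x2C007 (P1/RW1/US1/PS0)
  lvl2: tbl 0x2C, slot 4 ⇒ 0x30007 (P1/RW1/US1/PS0)
  lvl3: tbl 0x30, slot 10 ⇒ 0x31007 (P1/RW1/US1/PS0)
  ✓ 0x3138C  — 4 lookups
#1 VA=0xB844221D1D7 (r,kernel):
  lvl0: tbl 0x27, slot 23 ⇒ 0x35007 (P1/RW1/US1/PS0)
  lvl1: tbl 0x35, slot 17 ⇒ 0x37007 (P1/RW1/US1/PS0)
  lvl2: tbl 0x37, slot 17 ⇒ 0x3B007 (P1/RW1/US1/PS0)
  lvl3: tbl 0x3B, slot 29 ⇒ 0x3C007 (P1/RW1/US1/PS0)
  ✓ 0x3C1D7  — 4 lookups
#2 VA=0x28680000E38 (r,kernel):
  lvl0: tbl 0x27, slot 5 ⇒ 0x3E007 (P1/RW1/US1/PS0)
  lvl1: tbl 0x3E, slot 26 ⇒ 0x3F087 (P1/RW1/US1/PS1)
  ✓ 0x3FE38 (huge @L1)  — 2 lookups
#3 VA=0x80202614DDD (r,kernel):
  lvl0: tbl 0x27, slot 16 ⇒ 0x40007 (P1/RW1/US1/PS0)
  lvl1: tbl 0x40, slot 8 ⇒ 0x42007 (P1/RW1/US1/PS0)
  lvl2: tbl 0x42, slot 19 ⇒ 0x44007 (P1/RW1/US1/PS0)
  lvl3: tbl 0x44, slot 20 ⇒ 0x45007 (P1/RW1/US1/PS0)
  ✓ 0x45DDD  — 4 lookups

Access #1 PA: 0x3C1D7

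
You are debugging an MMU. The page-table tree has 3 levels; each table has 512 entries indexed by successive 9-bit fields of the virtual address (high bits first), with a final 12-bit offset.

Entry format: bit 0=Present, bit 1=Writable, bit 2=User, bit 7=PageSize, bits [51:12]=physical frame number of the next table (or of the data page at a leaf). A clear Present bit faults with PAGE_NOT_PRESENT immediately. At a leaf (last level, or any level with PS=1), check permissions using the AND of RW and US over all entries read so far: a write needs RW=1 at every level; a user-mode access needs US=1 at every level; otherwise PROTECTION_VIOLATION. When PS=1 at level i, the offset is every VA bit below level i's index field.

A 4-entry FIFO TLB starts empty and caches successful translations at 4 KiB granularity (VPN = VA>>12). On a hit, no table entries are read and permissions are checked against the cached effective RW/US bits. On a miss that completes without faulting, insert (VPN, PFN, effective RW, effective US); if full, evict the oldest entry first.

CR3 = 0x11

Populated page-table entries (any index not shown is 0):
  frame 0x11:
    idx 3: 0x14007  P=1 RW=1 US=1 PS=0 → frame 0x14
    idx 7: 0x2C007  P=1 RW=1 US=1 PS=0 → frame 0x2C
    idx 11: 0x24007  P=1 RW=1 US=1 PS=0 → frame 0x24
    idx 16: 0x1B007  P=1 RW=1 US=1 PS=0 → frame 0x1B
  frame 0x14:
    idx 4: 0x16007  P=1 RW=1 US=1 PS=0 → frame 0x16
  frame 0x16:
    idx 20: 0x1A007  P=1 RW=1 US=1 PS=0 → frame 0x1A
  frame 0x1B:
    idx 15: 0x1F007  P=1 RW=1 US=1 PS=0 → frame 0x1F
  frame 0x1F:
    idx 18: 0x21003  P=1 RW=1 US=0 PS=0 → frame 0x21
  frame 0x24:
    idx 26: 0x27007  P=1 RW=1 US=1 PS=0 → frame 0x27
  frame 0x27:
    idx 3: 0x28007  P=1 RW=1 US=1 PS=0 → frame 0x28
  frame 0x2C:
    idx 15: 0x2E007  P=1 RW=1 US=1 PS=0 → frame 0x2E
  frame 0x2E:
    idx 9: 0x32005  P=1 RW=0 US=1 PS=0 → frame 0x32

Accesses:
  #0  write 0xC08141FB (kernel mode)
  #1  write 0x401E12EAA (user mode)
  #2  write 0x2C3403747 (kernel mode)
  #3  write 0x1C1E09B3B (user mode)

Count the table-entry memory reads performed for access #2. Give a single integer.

Walk each access:
#0 VA=0xC08141FB (w,kernel):
  L0: frame=0x11 idx=3 entry=0x14007 [P=1 RW=1 US=1 PS=0]
  L1: frame=0x14 idx=4 entry=0x16007 [P=1 RW=1 US=1 PS=0]
  L2: frame=0x16 idx=20 entry=0x1A007 [P=1 RW=1 US=1 PS=0]
  → PA=0x1A1FB  (3 entries read)
#1 VA=0x401E12EAA (w,user):
  L0: frame=0x11 idx=16 entry=0x1B007 [P=1 RW=1 US=1 PS=0]
  L1: frame=0x1B idx=15 entry=0x1F007 [P=1 RW=1 US=1 PS=0]
  L2: frame=0x1F idx=18 entry=0x21003 [P=1 RW=1 US=0 PS=0]
  → PROTECTION_VIOLATION  (3 entries read)
#2 VA=0x2C3403747 (w,kernel):
  L0: frame=0x11 idx=11 entry=0x24007 [P=1 RW=1 US=1 PS=0]
  L1: frame=0x24 idx=26 entry=0x27007 [P=1 RW=1 US=1 PS=0]
  L2: frame=0x27 idx=3 entry=0x28007 [P=1 RW=1 US=1 PS=0]
  → PA=0x28747  (3 entries read)
#3 VA=0x1C1E09B3B (w,user):
  L0: frame=0x11 idx=7 entry=0x2C007 [P=1 RW=1 US=1 PS=0]
  L1: frame=0x2C idx=15 entry=0x2E007 [P=1 RW=1 US=1 PS=0]
  L2: frame=0x2E idx=9 entry=0x32005 [P=1 RW=0 US=1 PS=0]
  → PROTECTION_VIOLATION  (3 entries read)

Entries read for #2: 3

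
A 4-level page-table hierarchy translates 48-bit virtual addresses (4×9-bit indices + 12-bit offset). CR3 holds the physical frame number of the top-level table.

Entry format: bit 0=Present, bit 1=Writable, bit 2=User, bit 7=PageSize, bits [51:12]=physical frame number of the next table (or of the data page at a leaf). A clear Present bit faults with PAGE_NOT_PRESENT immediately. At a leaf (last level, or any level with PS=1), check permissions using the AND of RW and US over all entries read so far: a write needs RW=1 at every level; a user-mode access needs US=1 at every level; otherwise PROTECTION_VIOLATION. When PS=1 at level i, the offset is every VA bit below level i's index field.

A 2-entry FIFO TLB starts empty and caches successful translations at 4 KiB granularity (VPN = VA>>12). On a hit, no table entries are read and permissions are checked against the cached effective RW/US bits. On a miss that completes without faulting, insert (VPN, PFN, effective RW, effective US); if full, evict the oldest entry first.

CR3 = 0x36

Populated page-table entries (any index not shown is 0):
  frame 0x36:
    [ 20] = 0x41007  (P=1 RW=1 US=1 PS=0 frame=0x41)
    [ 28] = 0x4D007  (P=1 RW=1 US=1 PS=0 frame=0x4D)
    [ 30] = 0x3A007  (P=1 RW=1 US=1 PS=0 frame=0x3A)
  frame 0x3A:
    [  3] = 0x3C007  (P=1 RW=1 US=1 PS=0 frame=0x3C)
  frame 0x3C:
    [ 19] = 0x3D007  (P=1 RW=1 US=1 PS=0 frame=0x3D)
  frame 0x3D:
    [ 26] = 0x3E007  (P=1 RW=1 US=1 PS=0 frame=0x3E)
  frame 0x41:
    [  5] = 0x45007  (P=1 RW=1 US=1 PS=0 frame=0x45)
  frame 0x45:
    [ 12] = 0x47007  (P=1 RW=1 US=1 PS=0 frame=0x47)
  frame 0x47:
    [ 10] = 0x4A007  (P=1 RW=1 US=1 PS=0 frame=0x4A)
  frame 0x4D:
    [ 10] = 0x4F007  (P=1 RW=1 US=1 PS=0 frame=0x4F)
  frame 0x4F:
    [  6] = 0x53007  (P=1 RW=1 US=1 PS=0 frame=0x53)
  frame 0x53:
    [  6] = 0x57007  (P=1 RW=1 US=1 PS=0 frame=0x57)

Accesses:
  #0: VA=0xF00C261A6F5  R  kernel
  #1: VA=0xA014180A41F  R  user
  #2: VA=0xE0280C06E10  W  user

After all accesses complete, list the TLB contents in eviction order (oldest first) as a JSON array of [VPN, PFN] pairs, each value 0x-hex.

Per-access translation:
#0 VA=0xF00C261A6F5 (r,kernel):
  [0] read 0x36 idx=30: raw=0x3A007 flags P=1 W=1 U=1 S=0
  [1] read 0x3A idx=3: raw=0x3C007 flags P=1 W=1 U=1 S=0
  [2] read 0x3C idx=19: raw=0x3D007 flags P=1 W=1 U=1 S=0
  [3] read 0x3D idx=26: raw=0x3E007 flags P=1 W=1 U=1 S=0
  → PA=0x3E6F5  (4 entries read)
#1 VA=0xA014180A41F (r,user):
  [0] read 0x36 idx=20: raw=0x41007 flags P=1 W=1 U=1 S=0
  [1] read 0x41 idx=5: raw=0x45007 flags P=1 W=1 U=1 S=0
  [2] read 0x45 idx=12: raw=0x47007 flags P=1 W=1 U=1 S=0
  [3] read 0x47 idx=10: raw=0x4A007 flags P=1 W=1 U=1 S=0
  → PA=0x4A41F  (4 entries read)
#2 VA=0xE0280C06E10 (w,user):
  [0] read 0x36 idx=28: raw=0x4D007 flags P=1 W=1 U=1 S=0
  [1] read 0x4D idx=10: raw=0x4F007 flags P=1 W=1 U=1 S=0
  [2] read 0x4F idx=6: raw=0x53007 flags P=1 W=1 U=1 S=0
  [3] read 0x53 idx=6: raw=0x57007 flags P=1 W=1 U=1 S=0
  → PA=0x57E10  (4 entries read)

TLB: [["0xA014180A", "0x4A"], ["0xE0280C06", "0x57"]]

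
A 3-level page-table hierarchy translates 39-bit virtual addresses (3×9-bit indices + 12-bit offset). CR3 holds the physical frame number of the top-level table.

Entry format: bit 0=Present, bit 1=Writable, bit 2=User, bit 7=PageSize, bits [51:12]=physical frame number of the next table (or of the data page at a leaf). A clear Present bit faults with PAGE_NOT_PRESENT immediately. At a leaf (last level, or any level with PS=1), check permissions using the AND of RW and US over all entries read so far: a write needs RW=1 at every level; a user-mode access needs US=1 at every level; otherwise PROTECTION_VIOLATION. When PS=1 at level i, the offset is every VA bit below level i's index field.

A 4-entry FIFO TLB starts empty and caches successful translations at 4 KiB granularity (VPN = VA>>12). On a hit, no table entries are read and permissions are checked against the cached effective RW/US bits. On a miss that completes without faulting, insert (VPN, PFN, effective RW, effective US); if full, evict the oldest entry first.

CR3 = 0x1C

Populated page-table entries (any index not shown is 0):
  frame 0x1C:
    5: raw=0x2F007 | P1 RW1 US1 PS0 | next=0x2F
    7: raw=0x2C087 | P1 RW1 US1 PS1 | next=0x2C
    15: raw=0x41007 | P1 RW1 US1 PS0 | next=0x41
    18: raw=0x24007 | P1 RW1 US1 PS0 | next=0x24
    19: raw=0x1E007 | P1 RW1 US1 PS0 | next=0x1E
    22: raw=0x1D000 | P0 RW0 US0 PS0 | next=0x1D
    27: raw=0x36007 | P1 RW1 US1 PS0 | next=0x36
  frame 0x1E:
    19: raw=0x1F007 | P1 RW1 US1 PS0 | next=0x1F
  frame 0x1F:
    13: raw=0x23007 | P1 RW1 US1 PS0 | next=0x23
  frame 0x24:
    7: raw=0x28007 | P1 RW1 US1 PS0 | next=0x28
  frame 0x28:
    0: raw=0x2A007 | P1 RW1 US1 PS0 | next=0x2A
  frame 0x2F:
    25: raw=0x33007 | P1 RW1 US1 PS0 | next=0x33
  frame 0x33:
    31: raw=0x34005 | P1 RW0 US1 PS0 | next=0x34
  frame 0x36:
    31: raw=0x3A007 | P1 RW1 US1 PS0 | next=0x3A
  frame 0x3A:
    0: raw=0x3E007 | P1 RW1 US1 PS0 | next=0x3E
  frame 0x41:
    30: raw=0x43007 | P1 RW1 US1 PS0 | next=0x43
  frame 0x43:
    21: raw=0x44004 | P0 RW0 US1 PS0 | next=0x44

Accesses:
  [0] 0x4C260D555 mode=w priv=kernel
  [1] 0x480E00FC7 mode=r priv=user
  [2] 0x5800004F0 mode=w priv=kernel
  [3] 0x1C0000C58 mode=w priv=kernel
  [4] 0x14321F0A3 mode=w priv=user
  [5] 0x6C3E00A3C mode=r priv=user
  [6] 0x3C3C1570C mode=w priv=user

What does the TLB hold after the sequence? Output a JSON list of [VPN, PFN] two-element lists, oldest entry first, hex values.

Per-access translation:
#0 VA=0x4C260D555 (w,kernel):
  L0 @0x1C[19] → 0x1E007  P=1,RW=1,US=1,PS=0
  L1 @0x1E[19] → 0x1F007  P=1,RW=1,US=1,PS=0
  L2 @0x1F[13] → 0x23007  P=1,RW=1,US=1,PS=0
  ⇒ phys 0x23555  [3 reads]
#1 VA=0x480E00FC7 (r,user):
  L0 @0x1C[18] → 0x24007  P=1,RW=1,US=1,PS=0
  L1 @0x24[7] → 0x28007  P=1,RW=1,US=1,PS=0
  L2 @0x28[0] → 0x2A007  P=1,RW=1,US=1,PS=0
  ⇒ phys 0x2AFC7  [3 reads]
#2 VA=0x5800004F0 (w,kernel):
  L0 @0x1C[22] → 0x1D000  P=0,RW=0,US=0,PS=0
  ⇒ fault: PAGE_NOT_PRESENT  — 1 lookups
#3 VA=0x1C0000C58 (w,kernel):
  L0 @0x1C[7] → 0x2C087  P=1,RW=1,US=1,PS=1
  ⇒ phys 0x2CC58 (huge @L0)  [1 reads]
#4 VA=0x14321F0A3 (w,user):
  L0 @0x1C[5] → 0x2F007  P=1,RW=1,US=1,PS=0
  L1 @0x2F[25] → 0x33007  P=1,RW=1,US=1,PS=0
  L2 @0x33[31] → 0x34005  P=1,RW=0,US=1,PS=0
  ⇒ fault: PROTECTION_VIOLATION  — 3 lookups
#5 VA=0x6C3E00A3C (r,user):
  L0 @0x1C[27] → 0x36007  P=1,RW=1,US=1,PS=0
  L1 @0x36[31] → 0x3A007  P=1,RW=1,US=1,PS=0
  L2 @0x3A[0] → 0x3E007  P=1,RW=1,US=1,PS=0
  ⇒ phys 0x3EA3C  [3 reads]
#6 VA=0x3C3C1570C (w,user):
  L0 @0x1C[15] → 0x41007  P=1,RW=1,US=1,PS=0
  L1 @0x41[30] → 0x43007  P=1,RW=1,US=1,PS=0
  L2 @0x43[21] → 0x44004  P=0,RW=0,US=1,PS=0
  ⇒ fault: PAGE_NOT_PRESENT  — 3 lookups

TLB: [["0x4C260D", "0x23"], ["0x480E00", "0x2A"], ["0x1C0000", "0x2C"], ["0x6C3E00", "0x3E"]]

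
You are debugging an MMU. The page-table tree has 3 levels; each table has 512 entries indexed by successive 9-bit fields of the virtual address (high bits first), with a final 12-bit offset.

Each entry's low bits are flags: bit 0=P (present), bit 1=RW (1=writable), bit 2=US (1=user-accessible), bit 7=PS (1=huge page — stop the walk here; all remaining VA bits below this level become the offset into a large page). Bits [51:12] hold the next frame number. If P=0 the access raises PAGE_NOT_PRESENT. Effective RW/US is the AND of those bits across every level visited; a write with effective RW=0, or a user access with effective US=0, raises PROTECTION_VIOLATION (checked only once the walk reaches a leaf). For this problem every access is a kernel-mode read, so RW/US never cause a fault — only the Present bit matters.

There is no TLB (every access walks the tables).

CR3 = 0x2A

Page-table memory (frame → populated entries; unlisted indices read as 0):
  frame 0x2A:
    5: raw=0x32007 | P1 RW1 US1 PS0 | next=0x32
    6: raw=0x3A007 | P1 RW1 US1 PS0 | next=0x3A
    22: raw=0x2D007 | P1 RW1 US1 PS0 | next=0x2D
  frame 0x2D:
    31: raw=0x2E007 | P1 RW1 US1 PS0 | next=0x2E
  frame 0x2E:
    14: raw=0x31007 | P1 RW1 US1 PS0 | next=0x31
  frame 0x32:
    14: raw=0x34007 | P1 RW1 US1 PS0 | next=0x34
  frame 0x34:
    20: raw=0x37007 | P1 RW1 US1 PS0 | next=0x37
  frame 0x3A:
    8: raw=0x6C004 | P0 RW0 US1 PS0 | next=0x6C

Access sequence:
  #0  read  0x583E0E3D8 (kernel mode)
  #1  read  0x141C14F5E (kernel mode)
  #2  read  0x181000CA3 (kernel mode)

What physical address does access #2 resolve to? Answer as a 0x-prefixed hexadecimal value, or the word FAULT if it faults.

Walk each access:
#0 VA=0x583E0E3D8 (r,kernel):
  L0 @0x2A[22] → 0x2D007  P=1,RW=1,US=1,PS=0
  L1 @0x2D[31] → 0x2E007  P=1,RW=1,US=1,PS=0
  L2 @0x2E[14] → 0x31007  P=1,RW=1,US=1,PS=0
  → PA=0x313D8  (3 entries read)
#1 VA=0x141C14F5E (r,kernel):
  L0 @0x2A[5] → 0x32007  P=1,RW=1,US=1,PS=0
  L1 @0x32[14] → 0x34007  P=1,RW=1,US=1,PS=0
  L2 @0x34[20] → 0x37007  P=1,RW=1,US=1,PS=0
  → PA=0x37F5E  (3 entries read)
#2 VA=0x181000CA3 (r,kernel):
  L0 @0x2A[6] → 0x3A007  P=1,RW=1,US=1,PS=0
  L1 @0x3A[8] → 0x6C004  P=0,RW=0,US=1,PS=0
  ⇒ fault: PAGE_NOT_PRESENT  — 2 lookups

Access #2 PA: FAULT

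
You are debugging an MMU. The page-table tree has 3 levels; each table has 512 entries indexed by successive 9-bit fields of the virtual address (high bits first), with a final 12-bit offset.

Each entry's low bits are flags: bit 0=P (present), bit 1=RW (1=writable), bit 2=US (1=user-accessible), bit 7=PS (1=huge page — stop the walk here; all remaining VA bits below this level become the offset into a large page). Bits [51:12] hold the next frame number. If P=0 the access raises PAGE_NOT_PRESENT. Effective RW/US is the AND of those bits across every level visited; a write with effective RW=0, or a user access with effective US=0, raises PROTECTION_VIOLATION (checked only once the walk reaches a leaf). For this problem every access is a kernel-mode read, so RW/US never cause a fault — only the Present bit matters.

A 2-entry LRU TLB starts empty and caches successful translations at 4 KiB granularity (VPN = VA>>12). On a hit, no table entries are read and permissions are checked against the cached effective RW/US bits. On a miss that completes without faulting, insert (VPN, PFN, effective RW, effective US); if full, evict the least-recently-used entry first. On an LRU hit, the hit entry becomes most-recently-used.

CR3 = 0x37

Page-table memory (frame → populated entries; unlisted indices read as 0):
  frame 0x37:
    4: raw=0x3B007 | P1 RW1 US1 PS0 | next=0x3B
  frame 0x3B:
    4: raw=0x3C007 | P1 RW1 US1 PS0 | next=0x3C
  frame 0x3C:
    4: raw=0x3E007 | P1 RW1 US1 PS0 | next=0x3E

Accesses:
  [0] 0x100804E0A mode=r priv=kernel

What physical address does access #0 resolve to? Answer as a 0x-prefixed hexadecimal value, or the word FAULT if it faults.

Per-access translation:
#0 VA=0x100804E0A (r,kernel):
  L0: frame=0x37 idx=4 entry=0x3B007 [P=1 RW=1 US=1 PS=0]
  L1: frame=0x3B idx=4 entry=0x3C007 [P=1 RW=1 US=1 PS=0]
  L2: frame=0x3C idx=4 entry=0x3E007 [P=1 RW=1 US=1 PS=0]
  ✓ 0x3EE0A  — 3 lookups

Access #0 PA: 0x3EE0A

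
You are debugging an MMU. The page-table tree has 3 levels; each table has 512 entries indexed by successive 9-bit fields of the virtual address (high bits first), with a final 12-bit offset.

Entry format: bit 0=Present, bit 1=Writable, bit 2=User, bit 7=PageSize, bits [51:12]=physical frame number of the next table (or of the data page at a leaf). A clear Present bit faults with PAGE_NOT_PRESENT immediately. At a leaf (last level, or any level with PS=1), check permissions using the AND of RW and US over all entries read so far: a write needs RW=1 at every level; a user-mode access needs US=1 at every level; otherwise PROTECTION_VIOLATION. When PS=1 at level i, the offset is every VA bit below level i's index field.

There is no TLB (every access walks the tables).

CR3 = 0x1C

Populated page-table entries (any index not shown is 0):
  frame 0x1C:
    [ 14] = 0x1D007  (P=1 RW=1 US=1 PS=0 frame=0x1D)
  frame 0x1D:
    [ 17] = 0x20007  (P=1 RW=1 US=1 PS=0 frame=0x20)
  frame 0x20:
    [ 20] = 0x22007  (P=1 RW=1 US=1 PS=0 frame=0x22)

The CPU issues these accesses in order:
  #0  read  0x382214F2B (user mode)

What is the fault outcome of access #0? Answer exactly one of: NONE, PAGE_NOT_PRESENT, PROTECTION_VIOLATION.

Trace:
#0 VA=0x382214F2B (r,user):
  L0 @0x1C[14] → 0x1D007  P=1,RW=1,US=1,PS=0
  L1 @0x1D[17] → 0x20007  P=1,RW=1,US=1,PS=0
  L2 @0x20[20] → 0x22007  P=1,RW=1,US=1,PS=0
  ✓ 0x22F2B  — 3 lookups

Access #0 fault: NONE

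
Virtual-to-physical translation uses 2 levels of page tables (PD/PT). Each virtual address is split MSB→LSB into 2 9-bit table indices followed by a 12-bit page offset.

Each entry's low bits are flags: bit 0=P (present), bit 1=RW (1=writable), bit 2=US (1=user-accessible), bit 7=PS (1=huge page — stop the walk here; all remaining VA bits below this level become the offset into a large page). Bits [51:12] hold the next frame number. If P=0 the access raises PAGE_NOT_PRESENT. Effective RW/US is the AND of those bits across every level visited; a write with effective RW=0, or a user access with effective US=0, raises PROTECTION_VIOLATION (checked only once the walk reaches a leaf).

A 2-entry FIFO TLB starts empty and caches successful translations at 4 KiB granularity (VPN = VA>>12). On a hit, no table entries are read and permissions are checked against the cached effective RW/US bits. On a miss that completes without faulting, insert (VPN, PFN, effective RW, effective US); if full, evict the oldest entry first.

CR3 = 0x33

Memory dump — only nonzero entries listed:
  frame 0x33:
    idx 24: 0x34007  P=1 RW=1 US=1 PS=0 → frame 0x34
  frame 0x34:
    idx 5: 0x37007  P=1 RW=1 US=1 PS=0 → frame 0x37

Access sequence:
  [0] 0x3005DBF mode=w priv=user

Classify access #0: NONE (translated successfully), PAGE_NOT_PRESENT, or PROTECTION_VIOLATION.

Walk each access:
#0 VA=0x3005DBF (w,user):
  [0] read 0x33 idx=24: raw=0x34007 flags P=1 W=1 U=1 S=0
  [1] read 0x34 idx=5: raw=0x37007 flags P=1 W=1 U=1 S=0
  ✓ 0x37DBF  — 2 lookups

Access #0 fault: NONE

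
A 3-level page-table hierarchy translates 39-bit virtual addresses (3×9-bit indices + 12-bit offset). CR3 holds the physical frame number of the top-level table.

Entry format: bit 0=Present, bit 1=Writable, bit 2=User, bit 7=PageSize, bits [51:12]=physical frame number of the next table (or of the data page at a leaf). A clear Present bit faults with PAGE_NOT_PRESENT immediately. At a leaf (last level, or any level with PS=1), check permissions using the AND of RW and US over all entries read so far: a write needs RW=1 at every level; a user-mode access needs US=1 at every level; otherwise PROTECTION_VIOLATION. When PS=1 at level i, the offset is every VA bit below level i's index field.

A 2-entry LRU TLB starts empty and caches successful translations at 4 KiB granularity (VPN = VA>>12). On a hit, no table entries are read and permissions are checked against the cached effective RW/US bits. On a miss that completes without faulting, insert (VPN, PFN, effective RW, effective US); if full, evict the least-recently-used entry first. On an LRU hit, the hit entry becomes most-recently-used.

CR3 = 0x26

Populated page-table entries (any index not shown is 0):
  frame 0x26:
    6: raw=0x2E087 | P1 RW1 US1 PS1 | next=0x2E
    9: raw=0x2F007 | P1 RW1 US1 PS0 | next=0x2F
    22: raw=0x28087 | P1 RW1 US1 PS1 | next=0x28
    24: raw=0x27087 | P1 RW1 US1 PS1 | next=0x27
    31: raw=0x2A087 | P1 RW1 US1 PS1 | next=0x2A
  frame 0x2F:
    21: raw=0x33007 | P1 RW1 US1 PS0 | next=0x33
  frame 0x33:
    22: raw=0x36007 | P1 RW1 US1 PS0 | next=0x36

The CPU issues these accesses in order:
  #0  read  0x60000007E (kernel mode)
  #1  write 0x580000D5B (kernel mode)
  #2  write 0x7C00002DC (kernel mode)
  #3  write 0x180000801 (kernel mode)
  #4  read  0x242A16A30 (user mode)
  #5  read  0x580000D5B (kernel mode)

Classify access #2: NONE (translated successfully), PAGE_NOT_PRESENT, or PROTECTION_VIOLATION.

Trace:
#0 VA=0x60000007E (r,kernel):
  [0] read 0x26 idx=24: raw=0x27087 flags P=1 W=1 U=1 S=1
  → PA=0x2707E (huge @L0)  (1 entries read)
#1 VA=0x580000D5B (w,kernel):
  [0] read 0x26 idx=22: raw=0x28087 flags P=1 W=1 U=1 S=1
  → PA=0x28D5B (huge @L0)  (1 entries read)
#2 VA=0x7C00002DC (w,kernel):
  [0] read 0x26 idx=31: raw=0x2A087 flags P=1 W=1 U=1 S=1
  → PA=0x2A2DC (huge @L0)  (1 entries read)
#3 VA=0x180000801 (w,kernel):
  [0] read 0x26 idx=6: raw=0x2E087 flags P=1 W=1 U=1 S=1
  → PA=0x2E801 (huge @L0)  (1 entries read)
#4 VA=0x242A16A30 (r,user):
  [0] read 0x26 idx=9: raw=0x2F007 flags P=1 W=1 U=1 S=0
  [1] read 0x2F idx=21: raw=0x33007 flags P=1 W=1 U=1 S=0
  [2] read 0x33 idx=22: raw=0x36007 flags P=1 W=1 U=1 S=0
  → PA=0x36A30  (3 entries read)
#5 VA=0x580000D5B (r,kernel):
  [0] read 0x26 idx=22: raw=0x28087 flags P=1 W=1 U=1 S=1
  → PA=0x28D5B (huge @L0)  (1 entries read)

Access #2 fault: NONE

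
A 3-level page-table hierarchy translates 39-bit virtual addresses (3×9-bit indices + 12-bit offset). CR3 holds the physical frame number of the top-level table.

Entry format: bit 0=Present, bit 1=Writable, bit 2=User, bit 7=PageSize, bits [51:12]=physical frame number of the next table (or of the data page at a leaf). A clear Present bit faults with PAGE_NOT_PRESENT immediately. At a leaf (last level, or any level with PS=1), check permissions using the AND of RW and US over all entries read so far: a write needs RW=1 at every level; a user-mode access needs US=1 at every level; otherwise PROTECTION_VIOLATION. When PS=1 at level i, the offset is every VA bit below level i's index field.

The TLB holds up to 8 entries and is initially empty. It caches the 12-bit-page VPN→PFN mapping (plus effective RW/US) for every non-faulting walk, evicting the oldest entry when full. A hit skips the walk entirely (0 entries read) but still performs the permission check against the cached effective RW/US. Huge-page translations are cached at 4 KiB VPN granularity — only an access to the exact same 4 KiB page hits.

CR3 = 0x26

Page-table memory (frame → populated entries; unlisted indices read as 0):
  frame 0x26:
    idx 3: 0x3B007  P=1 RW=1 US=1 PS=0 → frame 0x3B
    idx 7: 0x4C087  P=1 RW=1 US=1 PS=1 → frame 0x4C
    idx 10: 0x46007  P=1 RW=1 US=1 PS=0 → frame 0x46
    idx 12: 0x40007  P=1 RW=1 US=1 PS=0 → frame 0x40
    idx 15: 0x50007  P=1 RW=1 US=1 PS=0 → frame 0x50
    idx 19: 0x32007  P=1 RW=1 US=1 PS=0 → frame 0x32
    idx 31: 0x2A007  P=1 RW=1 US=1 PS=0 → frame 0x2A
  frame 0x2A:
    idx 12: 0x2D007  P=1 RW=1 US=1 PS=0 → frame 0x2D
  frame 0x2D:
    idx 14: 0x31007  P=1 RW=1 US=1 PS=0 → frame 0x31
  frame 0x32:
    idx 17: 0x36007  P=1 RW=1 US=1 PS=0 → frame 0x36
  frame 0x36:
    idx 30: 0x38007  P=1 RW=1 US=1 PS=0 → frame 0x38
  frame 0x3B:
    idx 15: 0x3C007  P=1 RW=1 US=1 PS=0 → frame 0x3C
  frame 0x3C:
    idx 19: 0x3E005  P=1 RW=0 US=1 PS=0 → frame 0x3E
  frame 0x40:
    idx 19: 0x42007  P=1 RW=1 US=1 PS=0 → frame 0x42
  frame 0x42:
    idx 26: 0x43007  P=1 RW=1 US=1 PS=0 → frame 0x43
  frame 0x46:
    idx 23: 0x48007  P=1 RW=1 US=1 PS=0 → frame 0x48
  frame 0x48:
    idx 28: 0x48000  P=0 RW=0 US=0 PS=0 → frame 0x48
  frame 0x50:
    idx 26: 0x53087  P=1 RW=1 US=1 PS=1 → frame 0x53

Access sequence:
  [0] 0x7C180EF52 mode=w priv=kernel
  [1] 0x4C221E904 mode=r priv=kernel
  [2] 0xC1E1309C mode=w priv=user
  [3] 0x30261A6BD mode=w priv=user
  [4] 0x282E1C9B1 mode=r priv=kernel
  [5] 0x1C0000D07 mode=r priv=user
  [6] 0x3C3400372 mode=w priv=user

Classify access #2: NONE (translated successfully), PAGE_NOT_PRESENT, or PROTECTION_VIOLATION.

Per-access translation:
#0 VA=0x7C180EF52 (w,kernel):
  lvl0: tbl 0x26, slot 31 ⇒ 0x2A007 (P1/RW1/US1/PS0)
  lvl1: tbl 0x2A, slot 12 ⇒ 0x2D007 (P1/RW1/US1/PS0)
  lvl2: tbl 0x2D, slot 14 ⇒ 0x31007 (P1/RW1/US1/PS0)
  ✓ 0x31F52  — 3 lookups
#1 VA=0x4C221E904 (r,kernel):
  lvl0: tbl 0x26, slot 19 ⇒ 0x32007 (P1/RW1/US1/PS0)
  lvl1: tbl 0x32, slot 17 ⇒ 0x36007 (P1/RW1/US1/PS0)
  lvl2: tbl 0x36, slot 30 ⇒ 0x38007 (P1/RW1/US1/PS0)
  ✓ 0x38904  — 3 lookups
#2 VA=0xC1E1309C (w,user):
  lvl0: tbl 0x26, slot 3 ⇒ 0x3B007 (P1/RW1/US1/PS0)
  lvl1: tbl 0x3B, slot 15 ⇒ 0x3C007 (P1/RW1/US1/PS0)
  lvl2: tbl 0x3C, slot 19 ⇒ 0x3E005 (P1/RW0/US1/PS0)
  → PROTECTION_VIOLATION  (3 entries read)
#3 VA=0x30261A6BD (w,user):
  lvl0: tbl 0x26, slot 12 ⇒ 0x40007 (P1/RW1/US1/PS0)
  lvl1: tbl 0x40, slot 19 ⇒ 0x42007 (P1/RW1/US1/PS0)
  lvl2: tbl 0x42, slot 26 ⇒ 0x43007 (P1/RW1/US1/PS0)
  ✓ 0x436BD  — 3 lookups
#4 VA=0x282E1C9B1 (r,kernel):
  lvl0: tbl 0x26, slot 10 ⇒ 0x46007 (P1/RW1/US1/PS0)
  lvl1: tbl 0x46, slot 23 ⇒ 0x48007 (P1/RW1/US1/PS0)
  lvl2: tbl 0x48, slot 28 ⇒ 0x48000 (P0/RW0/US0/PS0)
  → PAGE_NOT_PRESENT  (3 entries read)
#5 VA=0x1C0000D07 (r,user):
  lvl0: tbl 0x26, slot 7 ⇒ 0x4C087 (P1/RW1/US1/PS1)
  ✓ 0x4CD07 (huge @L0)  — 1 lookups
#6 VA=0x3C3400372 (w,user):
  lvl0: tbl 0x26, slot 15 ⇒ 0x50007 (P1/RW1/US1/PS0)
  lvl1: tbl 0x50, slot 26 ⇒ 0x53087 (P1/RW1/US1/PS1)
  ✓ 0x53372 (huge @L1)  — 2 lookups

Access #2 fault: PROTECTION_VIOLATION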